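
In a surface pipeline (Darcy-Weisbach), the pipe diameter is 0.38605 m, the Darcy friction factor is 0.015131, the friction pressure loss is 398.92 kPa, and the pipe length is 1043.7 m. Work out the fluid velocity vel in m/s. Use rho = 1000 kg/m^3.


vel = sqrt(dP*1000*2*D / (f*L*rho))
vel = sqrt(398.92*1000*2*0.38605 / (0.015131*1043.7*1000))
vel = 4.4163 m/s


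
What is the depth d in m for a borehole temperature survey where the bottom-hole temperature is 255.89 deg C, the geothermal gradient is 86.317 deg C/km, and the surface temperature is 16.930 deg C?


d = (T_d - T_surf) / grad * 1000
d = (255.89 - 16.930) / 86.317 * 1000
d = 2768.4 m


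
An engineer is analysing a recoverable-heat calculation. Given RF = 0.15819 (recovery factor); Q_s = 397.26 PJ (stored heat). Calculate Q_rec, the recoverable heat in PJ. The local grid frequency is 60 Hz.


Q_rec = Q_s * RF
Q_rec = 397.26 * 0.15819
Q_rec = 62.843 PJ


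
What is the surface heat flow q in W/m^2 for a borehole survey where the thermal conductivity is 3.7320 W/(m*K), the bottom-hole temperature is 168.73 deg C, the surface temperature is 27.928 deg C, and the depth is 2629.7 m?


Step 1: grad = (T_d - T_surf)/d * 1000 = (168.73 - 27.928)/2629.7 * 1000 = 53.54299 deg C/km
Step 2: q = k * grad / 1000 = 3.732 * 53.54299 / 1000 = 0.19982 W/m^2
q = 0.19982 W/m^2


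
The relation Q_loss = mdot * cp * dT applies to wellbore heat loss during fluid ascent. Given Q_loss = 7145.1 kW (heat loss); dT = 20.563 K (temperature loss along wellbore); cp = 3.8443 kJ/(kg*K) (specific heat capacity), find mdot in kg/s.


mdot = Q_loss / (cp * dT)
mdot = 7145.1 / (3.8443 * 20.563)
mdot = 90.387 kg/s


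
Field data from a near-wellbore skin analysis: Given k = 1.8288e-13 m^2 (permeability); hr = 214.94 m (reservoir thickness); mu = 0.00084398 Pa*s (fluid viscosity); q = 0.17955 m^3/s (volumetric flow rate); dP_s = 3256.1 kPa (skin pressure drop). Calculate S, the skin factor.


S = dP_s * 1000 * 2*pi*k*hr / (q*mu)
S = 3256.1 * 1000 * 2*pi*1.8288e-13*214.94 / (0.17955*0.00084398)
S = 5.3069


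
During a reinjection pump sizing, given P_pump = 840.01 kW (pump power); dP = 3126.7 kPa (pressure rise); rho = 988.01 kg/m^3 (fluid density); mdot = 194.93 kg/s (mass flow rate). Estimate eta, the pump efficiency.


eta = mdot * dP / (rho * P_pump)
eta = 194.93 * 3126.7 / (988.01 * 840.01)
eta = 0.73438


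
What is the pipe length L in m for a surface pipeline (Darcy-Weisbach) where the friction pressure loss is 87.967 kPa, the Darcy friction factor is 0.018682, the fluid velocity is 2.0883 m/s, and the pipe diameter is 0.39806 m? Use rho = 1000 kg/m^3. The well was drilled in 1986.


L = dP*1000*D / (f*rho*vel^2/2)
L = 87.967*1000*0.39806 / (0.018682*1000*2.0883^2/2)
L = 859.59 m


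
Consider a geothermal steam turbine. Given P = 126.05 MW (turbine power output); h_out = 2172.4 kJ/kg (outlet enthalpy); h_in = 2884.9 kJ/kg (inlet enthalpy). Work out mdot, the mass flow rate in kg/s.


mdot = P * 1000 / (h_in - h_out)
mdot = 126.05 * 1000 / (2884.9 - 2172.4)
mdot = 176.91 kg/s


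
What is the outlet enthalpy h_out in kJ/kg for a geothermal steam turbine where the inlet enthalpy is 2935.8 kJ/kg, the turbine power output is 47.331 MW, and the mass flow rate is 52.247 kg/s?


h_out = h_in - P * 1000 / mdot
h_out = 2935.8 - 47.331 * 1000 / 52.247
h_out = 2029.9 kJ/kg


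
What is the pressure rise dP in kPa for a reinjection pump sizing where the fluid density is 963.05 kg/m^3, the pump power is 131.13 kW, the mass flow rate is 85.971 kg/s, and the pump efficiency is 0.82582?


dP = P_pump * rho * eta / mdot
dP = 131.13 * 963.05 * 0.82582 / 85.971
dP = 1213.1 kPa


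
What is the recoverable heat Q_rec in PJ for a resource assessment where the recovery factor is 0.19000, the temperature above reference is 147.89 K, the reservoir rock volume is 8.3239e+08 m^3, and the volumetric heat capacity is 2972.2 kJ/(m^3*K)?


Step 1: Q_s = Vr*rhoc*dT/1e12 = 8.3239e+08*2972.2*147.89/1e12 = 365.8842 PJ
Step 2: Q_rec = Q_s * RF = 365.8842 * 0.19 = 69.518 PJ
Q_rec = 69.518 PJ


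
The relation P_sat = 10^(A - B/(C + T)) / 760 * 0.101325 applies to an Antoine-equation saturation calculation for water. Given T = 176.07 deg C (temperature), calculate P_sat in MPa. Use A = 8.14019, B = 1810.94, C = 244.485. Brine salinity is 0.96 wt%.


P_sat = 10^(A - B/(C + T)) / 760 * 0.101325
P_sat = 10^(8.14019 - 1810.94/(244.485 + 176.07)) / 760 * 0.101325
P_sat = 0.90996 MPa


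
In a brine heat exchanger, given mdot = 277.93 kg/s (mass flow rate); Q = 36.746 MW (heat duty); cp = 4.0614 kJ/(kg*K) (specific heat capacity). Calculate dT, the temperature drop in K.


dT = Q * 1000 / (mdot * cp)
dT = 36.746 * 1000 / (277.93 * 4.0614)
dT = 32.554 K


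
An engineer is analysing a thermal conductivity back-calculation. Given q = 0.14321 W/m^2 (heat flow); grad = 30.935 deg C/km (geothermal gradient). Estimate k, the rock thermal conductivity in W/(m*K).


k = q / (grad / 1000)
k = 0.14321 / (30.935 / 1000)
k = 4.6294 W/(m*K)


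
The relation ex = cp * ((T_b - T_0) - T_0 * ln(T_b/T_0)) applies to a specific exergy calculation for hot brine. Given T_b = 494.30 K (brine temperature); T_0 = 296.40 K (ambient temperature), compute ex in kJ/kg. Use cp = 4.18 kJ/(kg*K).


ex = cp * ((T_b - T_0) - T_0 * ln(T_b/T_0))
ex = 4.18 * ((494.30 - 296.40) - 296.40 * ln(494.30/296.40))
ex = 193.58 kJ/kg


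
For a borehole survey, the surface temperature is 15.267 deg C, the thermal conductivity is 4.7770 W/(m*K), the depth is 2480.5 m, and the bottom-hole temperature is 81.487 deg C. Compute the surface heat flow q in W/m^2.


Step 1: grad = (T_d - T_surf)/d * 1000 = (81.487 - 15.267)/2480.5 * 1000 = 26.69623 deg C/km
Step 2: q = k * grad / 1000 = 4.777 * 26.69623 / 1000 = 0.12753 W/m^2
q = 0.12753 W/m^2


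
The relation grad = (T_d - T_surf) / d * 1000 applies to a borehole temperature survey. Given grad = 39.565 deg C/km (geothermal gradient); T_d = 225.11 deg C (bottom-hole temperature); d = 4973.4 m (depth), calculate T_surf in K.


T_surf = T_d - grad * d / 1000
T_surf = 225.11 - 39.565 * 4973.4 / 1000
T_surf = 28.33743 deg C
Convert to K: 28.33743 + 273.15 = 301.49 K
T_surf = 301.49 K


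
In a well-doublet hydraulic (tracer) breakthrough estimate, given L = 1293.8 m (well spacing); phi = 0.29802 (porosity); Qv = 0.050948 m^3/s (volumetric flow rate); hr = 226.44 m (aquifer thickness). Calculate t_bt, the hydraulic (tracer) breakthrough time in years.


t_bt = pi * hr * phi * L^2 / (3 * Qv) / (365.25*86400)
t_bt = pi * 226.44 * 0.29802 * 1293.8^2 / (3 * 0.050948) / (365.25*86400)
t_bt = 73.575 years


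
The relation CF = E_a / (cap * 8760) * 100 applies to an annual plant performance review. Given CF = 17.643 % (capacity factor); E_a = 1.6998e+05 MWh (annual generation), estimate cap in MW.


cap = E_a / (CF/100 * 8760)
cap = 1.6998e+05 / (17.643/100 * 8760)
cap = 109.98 MW


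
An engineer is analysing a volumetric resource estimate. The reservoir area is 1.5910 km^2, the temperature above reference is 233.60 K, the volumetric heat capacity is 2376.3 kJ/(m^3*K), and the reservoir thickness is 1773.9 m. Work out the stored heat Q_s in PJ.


Step 1: Vr = A*1e6*hr = 1.591*1e6*1773.9 = 2.822275e+09 m^3
Step 2: Q_s = Vr*rhoc*dT/1e12 = 2.822275e+09*2376.3*233.6/1e12 = 1566.7 PJ
Q_s = 1566.7 PJ


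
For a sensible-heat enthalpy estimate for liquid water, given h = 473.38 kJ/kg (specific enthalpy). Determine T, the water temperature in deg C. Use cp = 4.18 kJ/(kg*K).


T = h / cp
T = 473.38 / 4.18
T = 113.25 deg C


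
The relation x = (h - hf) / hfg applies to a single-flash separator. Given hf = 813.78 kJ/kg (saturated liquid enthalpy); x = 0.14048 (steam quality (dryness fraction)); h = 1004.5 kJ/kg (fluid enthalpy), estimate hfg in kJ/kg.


hfg = (h - hf) / x
hfg = (1004.5 - 813.78) / 0.14048
hfg = 1357.6 kJ/kg


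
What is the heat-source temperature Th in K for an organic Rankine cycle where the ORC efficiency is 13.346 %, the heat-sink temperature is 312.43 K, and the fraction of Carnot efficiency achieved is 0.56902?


Th = Tc / (1 - (eta_orc/100)/f)
Th = 312.43 / (1 - (13.346/100)/0.56902)
Th = 408.16 K


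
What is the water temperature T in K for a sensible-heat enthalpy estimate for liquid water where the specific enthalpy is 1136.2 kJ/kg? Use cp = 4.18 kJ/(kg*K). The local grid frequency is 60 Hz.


T = h / cp
T = 1136.2 / 4.18
T = 271.8182 deg C
Convert to K: 271.8182 + 273.15 = 544.97 K
T = 544.97 K


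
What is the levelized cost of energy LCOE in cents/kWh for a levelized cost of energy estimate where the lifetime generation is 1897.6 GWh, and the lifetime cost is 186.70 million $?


LCOE = C_tot / E_tot * 100
LCOE = 186.70 / 1897.6 * 100
LCOE = 9.8387 cents/kWh


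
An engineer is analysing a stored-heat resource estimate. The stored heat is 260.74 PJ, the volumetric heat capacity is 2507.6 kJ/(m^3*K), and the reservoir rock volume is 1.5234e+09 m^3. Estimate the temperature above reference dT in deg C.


dT = Q_s * 1e12 / (Vr * rhoc)
dT = 260.74 * 1e12 / (1.5234e+09 * 2507.6)
dT = 68.25515 K
Convert (temperature difference, 1 K = 1 deg C): 68.25515 K = 68.25515 deg C
dT = 68.255 deg C


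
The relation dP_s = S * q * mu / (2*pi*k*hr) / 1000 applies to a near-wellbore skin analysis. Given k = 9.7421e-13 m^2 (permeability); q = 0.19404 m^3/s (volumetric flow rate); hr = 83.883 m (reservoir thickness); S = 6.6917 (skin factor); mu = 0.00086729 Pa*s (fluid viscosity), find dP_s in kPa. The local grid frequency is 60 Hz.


dP_s = S * q * mu / (2*pi*k*hr) / 1000
dP_s = 6.6917 * 0.19404 * 0.00086729 / (2*pi*9.7421e-13*83.883) / 1000
dP_s = 2193.2 kPa


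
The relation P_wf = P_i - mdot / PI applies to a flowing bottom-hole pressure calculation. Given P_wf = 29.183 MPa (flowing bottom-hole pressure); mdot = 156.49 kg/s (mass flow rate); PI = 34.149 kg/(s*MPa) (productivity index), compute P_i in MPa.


P_i = P_wf + mdot / PI
P_i = 29.183 + 156.49 / 34.149
P_i = 33.766 MPa


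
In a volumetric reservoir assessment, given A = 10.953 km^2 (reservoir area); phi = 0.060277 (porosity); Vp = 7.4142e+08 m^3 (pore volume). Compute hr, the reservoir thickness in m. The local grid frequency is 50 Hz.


hr = Vp / (A * 1e6 * phi)
hr = 7.4142e+08 / (10.953 * 1e6 * 0.060277)
hr = 1123.0 m


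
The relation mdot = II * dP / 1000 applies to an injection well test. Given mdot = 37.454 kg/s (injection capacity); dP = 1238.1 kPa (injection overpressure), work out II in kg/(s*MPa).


II = mdot * 1000 / dP
II = 37.454 * 1000 / 1238.1
II = 30.251 kg/(s*MPa)


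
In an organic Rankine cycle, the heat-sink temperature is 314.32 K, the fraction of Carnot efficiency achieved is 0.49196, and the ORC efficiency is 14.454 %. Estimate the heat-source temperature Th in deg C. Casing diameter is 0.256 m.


Th = Tc / (1 - (eta_orc/100)/f)
Th = 314.32 / (1 - (14.454/100)/0.49196)
Th = 445.0891 K
Convert to deg C: 445.0891 - 273.15 = 171.94 deg C
Th = 171.94 deg C


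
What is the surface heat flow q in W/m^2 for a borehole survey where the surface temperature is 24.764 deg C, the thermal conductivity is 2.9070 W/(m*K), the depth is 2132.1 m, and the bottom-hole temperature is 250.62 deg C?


Step 1: grad = (T_d - T_surf)/d * 1000 = (250.62 - 24.764)/2132.1 * 1000 = 105.9312 deg C/km
Step 2: q = k * grad / 1000 = 2.907 * 105.9312 / 1000 = 0.30794 W/m^2
q = 0.30794 W/m^2


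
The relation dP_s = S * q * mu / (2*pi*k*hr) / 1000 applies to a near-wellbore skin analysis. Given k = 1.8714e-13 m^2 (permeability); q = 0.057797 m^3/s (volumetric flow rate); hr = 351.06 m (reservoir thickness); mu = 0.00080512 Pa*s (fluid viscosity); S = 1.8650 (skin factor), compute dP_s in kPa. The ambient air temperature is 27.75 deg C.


dP_s = S * q * mu / (2*pi*k*hr) / 1000
dP_s = 1.8650 * 0.057797 * 0.00080512 / (2*pi*1.8714e-13*351.06) / 1000
dP_s = 210.24 kPa


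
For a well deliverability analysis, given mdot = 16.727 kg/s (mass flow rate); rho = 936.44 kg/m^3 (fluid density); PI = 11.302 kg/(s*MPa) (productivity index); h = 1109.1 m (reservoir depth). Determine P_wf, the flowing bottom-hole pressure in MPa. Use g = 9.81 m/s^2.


Step 1: P_i = rho*g*h/1e6 = 936.44*9.81*1109.1/1e6 = 10.18872 MPa
Step 2: P_wf = P_i - mdot/PI = 10.18872 - 16.727/11.302 = 8.7087 MPa
P_wf = 8.7087 MPa


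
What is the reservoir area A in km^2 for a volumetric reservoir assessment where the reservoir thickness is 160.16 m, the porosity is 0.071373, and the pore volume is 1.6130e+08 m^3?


A = Vp / (1e6 * hr * phi)
A = 1.6130e+08 / (1e6 * 160.16 * 0.071373)
A = 14.111 km^2


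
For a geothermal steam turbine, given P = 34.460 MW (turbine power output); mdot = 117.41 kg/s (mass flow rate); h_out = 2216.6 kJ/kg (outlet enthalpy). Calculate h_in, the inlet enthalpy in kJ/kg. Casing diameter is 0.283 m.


h_in = h_out + P * 1000 / mdot
h_in = 2216.6 + 34.460 * 1000 / 117.41
h_in = 2510.1 kJ/kg


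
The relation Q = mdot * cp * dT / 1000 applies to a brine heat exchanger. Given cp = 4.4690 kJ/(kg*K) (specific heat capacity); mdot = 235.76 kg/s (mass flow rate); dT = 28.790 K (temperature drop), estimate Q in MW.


Q = mdot * cp * dT / 1000
Q = 235.76 * 4.4690 * 28.790 / 1000
Q = 30.333 MW


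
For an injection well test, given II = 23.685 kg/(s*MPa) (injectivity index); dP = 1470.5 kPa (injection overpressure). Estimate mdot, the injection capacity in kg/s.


mdot = II * dP / 1000
mdot = 23.685 * 1470.5 / 1000
mdot = 34.829 kg/s


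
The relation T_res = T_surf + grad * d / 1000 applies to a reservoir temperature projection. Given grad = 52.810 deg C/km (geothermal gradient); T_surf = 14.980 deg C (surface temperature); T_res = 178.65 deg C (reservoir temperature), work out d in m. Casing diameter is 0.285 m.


d = (T_res - T_surf) / grad * 1000
d = (178.65 - 14.980) / 52.810 * 1000
d = 3099.2 m


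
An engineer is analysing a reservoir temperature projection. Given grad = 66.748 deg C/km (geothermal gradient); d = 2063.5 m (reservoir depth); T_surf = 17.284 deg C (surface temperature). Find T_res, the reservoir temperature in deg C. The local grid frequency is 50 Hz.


T_res = T_surf + grad * d / 1000
T_res = 17.284 + 66.748 * 2063.5 / 1000
T_res = 155.02 deg C


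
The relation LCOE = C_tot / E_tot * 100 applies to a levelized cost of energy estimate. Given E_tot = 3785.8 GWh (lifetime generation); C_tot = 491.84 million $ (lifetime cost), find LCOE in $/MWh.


LCOE = C_tot / E_tot * 100
LCOE = 491.84 / 3785.8 * 100
LCOE = 12.99171 cents/kWh
Convert: 12.99171 cents/kWh * 10.0 = 129.92 $/MWh
LCOE = 129.92 $/MWh


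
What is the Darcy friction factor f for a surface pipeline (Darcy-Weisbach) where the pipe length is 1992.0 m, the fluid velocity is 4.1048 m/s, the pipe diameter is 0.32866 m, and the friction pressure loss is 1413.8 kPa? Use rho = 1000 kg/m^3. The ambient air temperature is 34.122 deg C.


f = dP*1000 / ((L/D)*(rho*vel^2/2))
f = 1413.8*1000 / ((1992.0/0.32866)*(1000*4.1048^2/2))
f = 0.027688


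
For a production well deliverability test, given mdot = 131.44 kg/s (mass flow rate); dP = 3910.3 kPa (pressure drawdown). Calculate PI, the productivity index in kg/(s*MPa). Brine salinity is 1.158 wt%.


PI = mdot * 1000 / dP
PI = 131.44 * 1000 / 3910.3
PI = 33.614 kg/(s*MPa)


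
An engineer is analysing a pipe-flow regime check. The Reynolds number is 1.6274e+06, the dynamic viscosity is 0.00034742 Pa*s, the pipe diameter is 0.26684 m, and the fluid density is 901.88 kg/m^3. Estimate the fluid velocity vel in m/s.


vel = Re * mu / (rho * D)
vel = 1.6274e+06 * 0.00034742 / (901.88 * 0.26684)
vel = 2.3494 m/s


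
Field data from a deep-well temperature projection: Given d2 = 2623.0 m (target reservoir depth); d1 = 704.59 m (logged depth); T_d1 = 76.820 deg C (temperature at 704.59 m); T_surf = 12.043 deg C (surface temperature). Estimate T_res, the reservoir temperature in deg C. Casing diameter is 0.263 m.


Step 1: grad = (T_d1 - T_surf)/d1 * 1000 = (76.82 - 12.043)/704.59 * 1000 = 91.93574 deg C/km
Step 2: T_res = T_surf + grad*d2/1000 = 12.043 + 91.93574*2623.0/1000 = 253.19 deg C
T_res = 253.19 deg C


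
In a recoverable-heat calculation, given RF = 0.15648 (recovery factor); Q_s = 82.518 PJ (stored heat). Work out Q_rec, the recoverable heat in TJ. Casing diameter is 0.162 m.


Q_rec = Q_s * RF
Q_rec = 82.518 * 0.15648
Q_rec = 12.91242 PJ
Convert: 12.91242 PJ * 1000.0 = 12912 TJ
Q_rec = 12912 TJ


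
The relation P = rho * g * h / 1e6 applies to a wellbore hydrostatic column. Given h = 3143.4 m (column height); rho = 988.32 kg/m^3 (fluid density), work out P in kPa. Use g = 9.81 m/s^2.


P = rho * g * h / 1e6
P = 988.32 * 9.81 * 3143.4 / 1e6
P = 30.47658 MPa
Convert: 30.47658 MPa * 1000.0 = 30477 kPa
P = 30477 kPa


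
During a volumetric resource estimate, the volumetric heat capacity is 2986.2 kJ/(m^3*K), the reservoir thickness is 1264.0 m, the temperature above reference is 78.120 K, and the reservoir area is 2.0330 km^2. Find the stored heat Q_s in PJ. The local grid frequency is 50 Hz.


Step 1: Vr = A*1e6*hr = 2.033*1e6*1264.0 = 2.569712e+09 m^3
Step 2: Q_s = Vr*rhoc*dT/1e12 = 2.569712e+09*2986.2*78.12/1e12 = 599.47 PJ
Q_s = 599.47 PJ


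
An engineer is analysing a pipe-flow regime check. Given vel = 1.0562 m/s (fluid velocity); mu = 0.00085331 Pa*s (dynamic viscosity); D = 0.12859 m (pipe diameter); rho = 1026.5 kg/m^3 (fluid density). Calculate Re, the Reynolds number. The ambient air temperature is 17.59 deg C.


Re = rho * vel * D / mu
Re = 1026.5 * 1.0562 * 0.12859 / 0.00085331
Re = 1.6338e+05


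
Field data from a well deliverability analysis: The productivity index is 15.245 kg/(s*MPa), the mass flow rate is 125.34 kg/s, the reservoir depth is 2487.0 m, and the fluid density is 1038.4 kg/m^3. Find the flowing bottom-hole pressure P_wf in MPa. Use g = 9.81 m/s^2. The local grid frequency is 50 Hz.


Step 1: P_i = rho*g*h/1e6 = 1038.4*9.81*2487.0/1e6 = 25.33433 MPa
Step 2: P_wf = P_i - mdot/PI = 25.33433 - 125.34/15.245 = 17.113 MPa
P_wf = 17.113 MPa


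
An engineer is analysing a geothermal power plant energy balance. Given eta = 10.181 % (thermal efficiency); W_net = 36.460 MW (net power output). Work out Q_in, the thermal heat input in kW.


Q_in = W_net / (eta / 100)
Q_in = 36.460 / (10.181 / 100)
Q_in = 358.1181 MW
Convert: 358.1181 MW * 1000.0 = 3.5812e+05 kW
Q_in = 3.5812e+05 kW


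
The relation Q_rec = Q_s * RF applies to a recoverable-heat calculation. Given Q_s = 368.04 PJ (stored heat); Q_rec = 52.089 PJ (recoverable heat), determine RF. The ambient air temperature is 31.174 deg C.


RF = Q_rec / Q_s
RF = 52.089 / 368.04
RF = 0.14153


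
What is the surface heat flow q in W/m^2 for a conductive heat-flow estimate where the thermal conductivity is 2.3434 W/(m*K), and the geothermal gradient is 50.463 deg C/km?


q = k * grad / 1000
q = 2.3434 * 50.463 / 1000
q = 0.11825 W/m^2


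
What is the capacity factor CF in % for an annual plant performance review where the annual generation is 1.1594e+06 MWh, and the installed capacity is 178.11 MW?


CF = E_a / (cap * 8760) * 100
CF = 1.1594e+06 / (178.11 * 8760) * 100
CF = 74.309 %


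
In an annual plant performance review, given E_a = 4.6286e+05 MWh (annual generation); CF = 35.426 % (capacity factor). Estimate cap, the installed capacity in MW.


cap = E_a / (CF/100 * 8760)
cap = 4.6286e+05 / (35.426/100 * 8760)
cap = 149.15 MW


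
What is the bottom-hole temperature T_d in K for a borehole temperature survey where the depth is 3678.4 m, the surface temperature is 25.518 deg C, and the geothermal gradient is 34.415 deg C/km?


T_d = T_surf + grad * d / 1000
T_d = 25.518 + 34.415 * 3678.4 / 1000
T_d = 152.1101 deg C
Convert to K: 152.1101 + 273.15 = 425.26 K
T_d = 425.26 K


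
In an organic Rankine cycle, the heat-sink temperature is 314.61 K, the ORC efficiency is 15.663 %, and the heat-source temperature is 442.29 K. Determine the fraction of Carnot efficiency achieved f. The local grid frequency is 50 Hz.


f = (eta_orc/100) / (1 - Tc/Th)
f = (15.663/100) / (1 - 314.61/442.29)
f = 0.54257


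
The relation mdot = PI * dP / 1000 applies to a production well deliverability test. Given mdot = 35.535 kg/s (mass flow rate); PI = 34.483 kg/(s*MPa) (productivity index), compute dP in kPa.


dP = mdot * 1000 / PI
dP = 35.535 * 1000 / 34.483
dP = 1030.5 kPa


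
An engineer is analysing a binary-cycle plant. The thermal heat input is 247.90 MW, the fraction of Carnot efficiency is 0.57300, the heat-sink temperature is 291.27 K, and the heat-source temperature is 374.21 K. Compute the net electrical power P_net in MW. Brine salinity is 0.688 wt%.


Step 1: eta = (1 - Tc/Th)*f = (1 - 291.27/374.21)*0.573 = 0.1269999
Step 2: P_net = eta * Q_in = 0.1269999 * 247.9 = 31.483 MW
P_net = 31.483 MW


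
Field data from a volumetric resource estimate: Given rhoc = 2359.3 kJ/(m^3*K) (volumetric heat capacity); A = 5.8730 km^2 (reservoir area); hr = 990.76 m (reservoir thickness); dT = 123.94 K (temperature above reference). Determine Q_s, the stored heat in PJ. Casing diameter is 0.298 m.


Step 1: Vr = A*1e6*hr = 5.873*1e6*990.76 = 5.818733e+09 m^3
Step 2: Q_s = Vr*rhoc*dT/1e12 = 5.818733e+09*2359.3*123.94/1e12 = 1701.5 PJ
Q_s = 1701.5 PJ


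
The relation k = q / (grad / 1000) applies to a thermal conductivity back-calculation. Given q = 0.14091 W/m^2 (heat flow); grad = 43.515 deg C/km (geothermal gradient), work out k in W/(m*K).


k = q / (grad / 1000)
k = 0.14091 / (43.515 / 1000)
k = 3.2382 W/(m*K)


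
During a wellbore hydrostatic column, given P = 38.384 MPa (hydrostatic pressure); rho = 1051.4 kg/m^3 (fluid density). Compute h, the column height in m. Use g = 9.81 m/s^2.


h = P * 1e6 / (g * rho)
h = 38.384 * 1e6 / (9.81 * 1051.4)
h = 3721.5 m


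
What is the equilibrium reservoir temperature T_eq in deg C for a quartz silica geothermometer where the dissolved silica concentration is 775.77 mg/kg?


T_eq = 1309 / (5.19 - log10(SiO2)) - 273.15
T_eq = 1309 / (5.19 - log10(775.77)) - 273.15
T_eq = 295.91 deg C


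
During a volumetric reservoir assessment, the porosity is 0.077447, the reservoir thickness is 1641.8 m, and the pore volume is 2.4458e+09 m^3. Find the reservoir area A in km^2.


A = Vp / (1e6 * hr * phi)
A = 2.4458e+09 / (1e6 * 1641.8 * 0.077447)
A = 19.235 km^2


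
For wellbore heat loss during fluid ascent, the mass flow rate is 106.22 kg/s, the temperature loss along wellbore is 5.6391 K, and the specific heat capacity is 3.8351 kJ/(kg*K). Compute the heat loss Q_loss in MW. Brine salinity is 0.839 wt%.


Q_loss = mdot * cp * dT
Q_loss = 106.22 * 3.8351 * 5.6391
Q_loss = 2297.168 kW
Convert: 2297.168 kW * 0.001 = 2.2972 MW
Q_loss = 2.2972 MW


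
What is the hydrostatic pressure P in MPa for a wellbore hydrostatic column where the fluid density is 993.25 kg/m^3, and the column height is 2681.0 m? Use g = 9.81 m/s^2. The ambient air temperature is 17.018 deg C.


P = rho * g * h / 1e6
P = 993.25 * 9.81 * 2681.0 / 1e6
P = 26.123 MPa


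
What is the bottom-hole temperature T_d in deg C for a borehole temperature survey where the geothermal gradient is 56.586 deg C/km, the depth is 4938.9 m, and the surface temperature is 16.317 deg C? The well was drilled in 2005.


T_d = T_surf + grad * d / 1000
T_d = 16.317 + 56.586 * 4938.9 / 1000
T_d = 295.79 deg C


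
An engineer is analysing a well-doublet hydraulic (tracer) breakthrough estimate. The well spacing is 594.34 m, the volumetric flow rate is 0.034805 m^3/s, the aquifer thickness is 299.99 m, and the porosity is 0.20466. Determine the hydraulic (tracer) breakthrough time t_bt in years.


t_bt = pi * hr * phi * L^2 / (3 * Qv) / (365.25*86400)
t_bt = pi * 299.99 * 0.20466 * 594.34^2 / (3 * 0.034805) / (365.25*86400)
t_bt = 20.677 years


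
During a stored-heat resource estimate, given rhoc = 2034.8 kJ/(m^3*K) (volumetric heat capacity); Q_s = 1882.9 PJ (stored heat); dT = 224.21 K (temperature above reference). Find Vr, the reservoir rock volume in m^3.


Vr = Q_s * 1e12 / (rhoc * dT)
Vr = 1882.9 * 1e12 / (2034.8 * 224.21)
Vr = 4.1272e+09 m^3


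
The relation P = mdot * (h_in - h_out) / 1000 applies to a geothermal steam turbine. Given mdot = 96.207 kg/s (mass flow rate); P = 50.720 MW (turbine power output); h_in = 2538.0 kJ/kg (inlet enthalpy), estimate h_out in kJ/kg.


h_out = h_in - P * 1000 / mdot
h_out = 2538.0 - 50.720 * 1000 / 96.207
h_out = 2010.8 kJ/kg


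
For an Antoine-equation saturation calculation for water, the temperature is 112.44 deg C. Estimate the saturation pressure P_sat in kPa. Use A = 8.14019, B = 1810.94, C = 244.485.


P_sat = 10^(A - B/(C + T)) / 760 * 0.101325
P_sat = 10^(8.14019 - 1810.94/(244.485 + 112.44)) / 760 * 0.101325
P_sat = 0.1553696 MPa
Convert: 0.1553696 MPa * 1000.0 = 155.37 kPa
P_sat = 155.37 kPa


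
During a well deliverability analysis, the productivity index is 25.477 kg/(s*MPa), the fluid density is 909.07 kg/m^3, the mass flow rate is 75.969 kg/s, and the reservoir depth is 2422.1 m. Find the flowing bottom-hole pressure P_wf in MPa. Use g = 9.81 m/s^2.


Step 1: P_i = rho*g*h/1e6 = 909.07*9.81*2422.1/1e6 = 21.60023 MPa
Step 2: P_wf = P_i - mdot/PI = 21.60023 - 75.969/25.477 = 18.618 MPa
P_wf = 18.618 MPa


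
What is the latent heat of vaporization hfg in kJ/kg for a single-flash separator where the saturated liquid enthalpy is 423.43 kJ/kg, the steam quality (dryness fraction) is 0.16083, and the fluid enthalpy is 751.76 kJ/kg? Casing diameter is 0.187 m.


hfg = (h - hf) / x
hfg = (751.76 - 423.43) / 0.16083
hfg = 2041.5 kJ/kg


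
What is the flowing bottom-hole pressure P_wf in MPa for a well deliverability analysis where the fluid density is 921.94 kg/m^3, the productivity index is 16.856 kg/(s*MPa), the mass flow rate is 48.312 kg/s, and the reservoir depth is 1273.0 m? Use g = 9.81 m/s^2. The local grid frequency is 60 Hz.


Step 1: P_i = rho*g*h/1e6 = 921.94*9.81*1273.0/1e6 = 11.51331 MPa
Step 2: P_wf = P_i - mdot/PI = 11.51331 - 48.312/16.856 = 8.6471 MPa
P_wf = 8.6471 MPa


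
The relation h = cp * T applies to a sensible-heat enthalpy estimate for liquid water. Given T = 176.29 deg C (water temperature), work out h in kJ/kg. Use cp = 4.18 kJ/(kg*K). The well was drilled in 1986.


h = cp * T
h = 4.18 * 176.29
h = 736.89 kJ/kg


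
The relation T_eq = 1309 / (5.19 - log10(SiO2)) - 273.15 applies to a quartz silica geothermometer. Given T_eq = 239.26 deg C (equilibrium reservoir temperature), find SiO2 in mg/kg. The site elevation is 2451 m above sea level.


SiO2 = 10^(5.19 - 1309/(T_eq + 273.15))
SiO2 = 10^(5.19 - 1309/(239.26 + 273.15))
SiO2 = 431.92 mg/kg


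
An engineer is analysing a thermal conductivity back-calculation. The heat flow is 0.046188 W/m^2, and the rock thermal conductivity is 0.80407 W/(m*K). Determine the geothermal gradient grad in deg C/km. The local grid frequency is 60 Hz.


grad = q / k * 1000
grad = 0.046188 / 0.80407 * 1000
grad = 57.443 deg C/km


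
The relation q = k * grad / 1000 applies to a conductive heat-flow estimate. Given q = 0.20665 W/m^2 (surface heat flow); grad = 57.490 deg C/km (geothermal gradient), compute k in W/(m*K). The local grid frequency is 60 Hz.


k = q * 1000 / grad
k = 0.20665 * 1000 / 57.490
k = 3.5945 W/(m*K)


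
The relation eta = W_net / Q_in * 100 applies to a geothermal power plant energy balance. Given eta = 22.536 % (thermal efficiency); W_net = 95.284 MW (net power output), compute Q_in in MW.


Q_in = W_net / (eta / 100)
Q_in = 95.284 / (22.536 / 100)
Q_in = 422.81 MW


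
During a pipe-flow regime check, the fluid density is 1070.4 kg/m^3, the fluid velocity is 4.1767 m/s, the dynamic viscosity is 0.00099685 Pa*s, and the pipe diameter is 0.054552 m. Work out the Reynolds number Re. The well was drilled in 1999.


Re = rho * vel * D / mu
Re = 1070.4 * 4.1767 * 0.054552 / 0.00099685
Re = 2.4466e+05


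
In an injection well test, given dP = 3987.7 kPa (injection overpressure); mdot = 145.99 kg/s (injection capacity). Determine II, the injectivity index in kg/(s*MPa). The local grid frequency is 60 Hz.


II = mdot * 1000 / dP
II = 145.99 * 1000 / 3987.7
II = 36.610 kg/(s*MPa)


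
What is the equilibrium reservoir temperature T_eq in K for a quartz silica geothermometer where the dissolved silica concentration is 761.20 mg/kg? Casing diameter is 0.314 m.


T_eq = 1309 / (5.19 - log10(SiO2)) - 273.15
T_eq = 1309 / (5.19 - log10(761.20)) - 273.15
T_eq = 293.8846 deg C
Convert to K: 293.8846 + 273.15 = 567.03 K
T_eq = 567.03 K


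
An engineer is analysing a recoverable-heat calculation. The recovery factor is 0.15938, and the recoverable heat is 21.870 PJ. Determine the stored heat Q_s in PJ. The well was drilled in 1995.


Q_s = Q_rec / RF
Q_s = 21.870 / 0.15938
Q_s = 137.22 PJ


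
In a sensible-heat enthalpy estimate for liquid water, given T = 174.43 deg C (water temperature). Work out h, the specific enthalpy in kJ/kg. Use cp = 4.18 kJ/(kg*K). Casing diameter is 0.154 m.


h = cp * T
h = 4.18 * 174.43
h = 729.12 kJ/kg


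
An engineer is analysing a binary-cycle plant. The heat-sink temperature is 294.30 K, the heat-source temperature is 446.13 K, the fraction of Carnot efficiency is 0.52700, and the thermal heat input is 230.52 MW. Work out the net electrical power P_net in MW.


Step 1: eta = (1 - Tc/Th)*f = (1 - 294.3/446.13)*0.527 = 0.1793522
Step 2: P_net = eta * Q_in = 0.1793522 * 230.52 = 41.344 MW
P_net = 41.344 MW


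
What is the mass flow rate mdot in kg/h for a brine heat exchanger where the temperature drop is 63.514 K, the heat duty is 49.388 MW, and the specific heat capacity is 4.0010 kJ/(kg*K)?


mdot = Q * 1000 / (cp * dT)
mdot = 49.388 * 1000 / (4.0010 * 63.514)
mdot = 194.3495 kg/s
Convert: 194.3495 kg/s * 3600.0 = 6.9966e+05 kg/h
mdot = 6.9966e+05 kg/h


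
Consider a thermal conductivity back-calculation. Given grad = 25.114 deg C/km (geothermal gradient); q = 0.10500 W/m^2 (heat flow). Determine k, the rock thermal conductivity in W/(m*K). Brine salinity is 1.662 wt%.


k = q / (grad / 1000)
k = 0.10500 / (25.114 / 1000)
k = 4.1809 W/(m*K)


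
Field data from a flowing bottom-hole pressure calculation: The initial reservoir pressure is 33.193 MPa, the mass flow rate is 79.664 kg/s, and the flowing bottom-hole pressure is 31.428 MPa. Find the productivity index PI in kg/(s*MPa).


PI = mdot / (P_i - P_wf)
PI = 79.664 / (33.193 - 31.428)
PI = 45.135 kg/(s*MPa)


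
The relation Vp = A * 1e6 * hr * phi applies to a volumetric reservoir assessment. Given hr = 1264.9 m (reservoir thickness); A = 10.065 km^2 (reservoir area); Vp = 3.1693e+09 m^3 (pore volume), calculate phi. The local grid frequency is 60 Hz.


phi = Vp / (A * 1e6 * hr)
phi = 3.1693e+09 / (10.065 * 1e6 * 1264.9)
phi = 0.24894


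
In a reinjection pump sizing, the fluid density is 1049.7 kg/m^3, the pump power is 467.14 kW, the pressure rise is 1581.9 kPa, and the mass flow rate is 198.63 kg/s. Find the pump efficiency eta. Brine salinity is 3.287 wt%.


eta = mdot * dP / (rho * P_pump)
eta = 198.63 * 1581.9 / (1049.7 * 467.14)
eta = 0.64078


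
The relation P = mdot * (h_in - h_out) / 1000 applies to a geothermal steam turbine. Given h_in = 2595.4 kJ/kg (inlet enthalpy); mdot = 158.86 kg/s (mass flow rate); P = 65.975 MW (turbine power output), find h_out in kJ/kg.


h_out = h_in - P * 1000 / mdot
h_out = 2595.4 - 65.975 * 1000 / 158.86
h_out = 2180.1 kJ/kg


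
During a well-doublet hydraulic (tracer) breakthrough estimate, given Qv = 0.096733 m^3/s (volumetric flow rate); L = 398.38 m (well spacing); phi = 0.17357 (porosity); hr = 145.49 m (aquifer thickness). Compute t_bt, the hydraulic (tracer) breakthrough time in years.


t_bt = pi * hr * phi * L^2 / (3 * Qv) / (365.25*86400)
t_bt = pi * 145.49 * 0.17357 * 398.38^2 / (3 * 0.096733) / (365.25*86400)
t_bt = 1.3748 years


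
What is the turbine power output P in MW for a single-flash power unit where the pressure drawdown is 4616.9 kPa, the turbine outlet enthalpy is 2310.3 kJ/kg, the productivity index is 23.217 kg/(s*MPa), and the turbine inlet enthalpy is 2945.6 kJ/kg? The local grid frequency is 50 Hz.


Step 1: mdot = PI * dP / 1000 = 23.217 * 4616.9 / 1000 = 107.1906 kg/s
Step 2: P = mdot*(h_in - h_out)/1000 = 107.1906*(2945.6 - 2310.3)/1000 = 68.098 MW
P = 68.098 MW


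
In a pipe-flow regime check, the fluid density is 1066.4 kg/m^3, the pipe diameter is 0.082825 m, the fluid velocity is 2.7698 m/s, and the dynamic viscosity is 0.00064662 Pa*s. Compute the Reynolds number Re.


Re = rho * vel * D / mu
Re = 1066.4 * 2.7698 * 0.082825 / 0.00064662
Re = 3.7834e+05


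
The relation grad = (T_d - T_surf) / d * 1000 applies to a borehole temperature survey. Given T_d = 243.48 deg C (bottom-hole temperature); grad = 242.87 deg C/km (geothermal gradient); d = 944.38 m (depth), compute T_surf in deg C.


T_surf = T_d - grad * d / 1000
T_surf = 243.48 - 242.87 * 944.38 / 1000
T_surf = 14.118 deg C


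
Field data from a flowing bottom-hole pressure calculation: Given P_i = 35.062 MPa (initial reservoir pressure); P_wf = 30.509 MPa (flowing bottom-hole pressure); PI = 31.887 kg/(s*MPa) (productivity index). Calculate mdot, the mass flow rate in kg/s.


mdot = (P_i - P_wf) * PI
mdot = (35.062 - 30.509) * 31.887
mdot = 145.18 kg/s


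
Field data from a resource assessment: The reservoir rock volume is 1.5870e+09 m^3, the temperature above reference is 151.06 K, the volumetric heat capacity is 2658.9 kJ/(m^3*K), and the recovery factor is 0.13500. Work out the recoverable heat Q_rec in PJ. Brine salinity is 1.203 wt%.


Step 1: Q_s = Vr*rhoc*dT/1e12 = 1.5870e+09*2658.9*151.06/1e12 = 637.4240 PJ
Step 2: Q_rec = Q_s * RF = 637.4240 * 0.135 = 86.052 PJ
Q_rec = 86.052 PJ


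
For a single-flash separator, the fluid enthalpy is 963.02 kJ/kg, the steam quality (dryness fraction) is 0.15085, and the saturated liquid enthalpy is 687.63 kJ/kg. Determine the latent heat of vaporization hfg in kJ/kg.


hfg = (h - hf) / x
hfg = (963.02 - 687.63) / 0.15085
hfg = 1825.6 kJ/kg


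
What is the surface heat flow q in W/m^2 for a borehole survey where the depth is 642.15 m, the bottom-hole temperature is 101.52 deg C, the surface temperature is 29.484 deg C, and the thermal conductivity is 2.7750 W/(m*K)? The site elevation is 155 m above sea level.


Step 1: grad = (T_d - T_surf)/d * 1000 = (101.52 - 29.484)/642.15 * 1000 = 112.1794 deg C/km
Step 2: q = k * grad / 1000 = 2.775 * 112.1794 / 1000 = 0.31130 W/m^2
q = 0.31130 W/m^2


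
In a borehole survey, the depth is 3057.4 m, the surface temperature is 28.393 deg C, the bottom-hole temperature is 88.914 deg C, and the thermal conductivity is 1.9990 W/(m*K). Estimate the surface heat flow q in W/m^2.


Step 1: grad = (T_d - T_surf)/d * 1000 = (88.914 - 28.393)/3057.4 * 1000 = 19.79492 deg C/km
Step 2: q = k * grad / 1000 = 1.999 * 19.79492 / 1000 = 0.039570 W/m^2
q = 0.039570 W/m^2


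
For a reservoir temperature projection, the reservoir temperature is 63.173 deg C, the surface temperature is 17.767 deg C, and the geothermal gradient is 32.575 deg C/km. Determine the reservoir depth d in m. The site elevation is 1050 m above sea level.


d = (T_res - T_surf) / grad * 1000
d = (63.173 - 17.767) / 32.575 * 1000
d = 1393.9 m


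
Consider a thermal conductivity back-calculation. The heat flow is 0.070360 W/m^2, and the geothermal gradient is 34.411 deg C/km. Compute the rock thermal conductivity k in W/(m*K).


k = q / (grad / 1000)
k = 0.070360 / (34.411 / 1000)
k = 2.0447 W/(m*K)


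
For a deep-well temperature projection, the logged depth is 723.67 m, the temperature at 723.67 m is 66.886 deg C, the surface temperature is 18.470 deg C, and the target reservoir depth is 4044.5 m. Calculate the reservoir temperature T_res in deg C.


Step 1: grad = (T_d1 - T_surf)/d1 * 1000 = (66.886 - 18.47)/723.67 * 1000 = 66.90342 deg C/km
Step 2: T_res = T_surf + grad*d2/1000 = 18.47 + 66.90342*4044.5/1000 = 289.06 deg C
T_res = 289.06 deg C


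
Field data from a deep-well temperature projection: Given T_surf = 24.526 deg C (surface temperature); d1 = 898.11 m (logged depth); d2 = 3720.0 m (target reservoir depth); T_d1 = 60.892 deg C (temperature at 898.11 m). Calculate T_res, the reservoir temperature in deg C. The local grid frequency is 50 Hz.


Step 1: grad = (T_d1 - T_surf)/d1 * 1000 = (60.892 - 24.526)/898.11 * 1000 = 40.49170 deg C/km
Step 2: T_res = T_surf + grad*d2/1000 = 24.526 + 40.49170*3720.0/1000 = 175.16 deg C
T_res = 175.16 deg C


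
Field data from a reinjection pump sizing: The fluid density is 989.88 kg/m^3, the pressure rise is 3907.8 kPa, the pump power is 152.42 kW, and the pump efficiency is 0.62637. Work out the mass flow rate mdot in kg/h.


mdot = P_pump * rho * eta / dP
mdot = 152.42 * 989.88 * 0.62637 / 3907.8
mdot = 24.18372 kg/s
Convert: 24.18372 kg/s * 3600.0 = 87061 kg/h
mdot = 87061 kg/h


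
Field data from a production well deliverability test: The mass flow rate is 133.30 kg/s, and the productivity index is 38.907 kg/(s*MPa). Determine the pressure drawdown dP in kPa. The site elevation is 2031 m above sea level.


dP = mdot * 1000 / PI
dP = 133.30 * 1000 / 38.907
dP = 3426.1 kPa


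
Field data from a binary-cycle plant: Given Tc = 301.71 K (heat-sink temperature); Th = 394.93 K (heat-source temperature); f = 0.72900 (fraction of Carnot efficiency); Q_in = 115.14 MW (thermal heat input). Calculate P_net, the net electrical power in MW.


Step 1: eta = (1 - Tc/Th)*f = (1 - 301.71/394.93)*0.729 = 0.1720745
Step 2: P_net = eta * Q_in = 0.1720745 * 115.14 = 19.813 MW
P_net = 19.813 MW


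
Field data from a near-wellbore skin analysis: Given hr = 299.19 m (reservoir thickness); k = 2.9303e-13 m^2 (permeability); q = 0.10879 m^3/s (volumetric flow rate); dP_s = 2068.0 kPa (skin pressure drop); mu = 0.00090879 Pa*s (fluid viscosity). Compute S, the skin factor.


S = dP_s * 1000 * 2*pi*k*hr / (q*mu)
S = 2068.0 * 1000 * 2*pi*2.9303e-13*299.19 / (0.10879*0.00090879)
S = 11.522


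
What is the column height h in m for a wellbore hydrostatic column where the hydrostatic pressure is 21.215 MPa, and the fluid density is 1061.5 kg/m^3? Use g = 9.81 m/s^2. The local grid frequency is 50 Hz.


h = P * 1e6 / (g * rho)
h = 21.215 * 1e6 / (9.81 * 1061.5)
h = 2037.3 m


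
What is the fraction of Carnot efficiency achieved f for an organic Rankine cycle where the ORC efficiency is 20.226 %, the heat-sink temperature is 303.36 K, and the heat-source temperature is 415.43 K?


f = (eta_orc/100) / (1 - Tc/Th)
f = (20.226/100) / (1 - 303.36/415.43)
f = 0.74975


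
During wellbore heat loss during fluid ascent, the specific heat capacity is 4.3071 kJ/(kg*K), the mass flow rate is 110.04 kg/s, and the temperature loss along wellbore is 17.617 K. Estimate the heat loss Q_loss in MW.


Q_loss = mdot * cp * dT
Q_loss = 110.04 * 4.3071 * 17.617
Q_loss = 8349.635 kW
Convert: 8349.635 kW * 0.001 = 8.3496 MW
Q_loss = 8.3496 MW


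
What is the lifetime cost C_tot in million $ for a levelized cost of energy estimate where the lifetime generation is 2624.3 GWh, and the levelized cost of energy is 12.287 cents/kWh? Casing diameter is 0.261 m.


C_tot = LCOE / 100 * E_tot
C_tot = 12.287 / 100 * 2624.3
C_tot = 322.45 million $


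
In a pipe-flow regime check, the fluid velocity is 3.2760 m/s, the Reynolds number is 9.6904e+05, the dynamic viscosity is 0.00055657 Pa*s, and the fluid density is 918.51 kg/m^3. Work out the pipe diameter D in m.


D = Re * mu / (rho * vel)
D = 9.6904e+05 * 0.00055657 / (918.51 * 3.2760)
D = 0.17924 m


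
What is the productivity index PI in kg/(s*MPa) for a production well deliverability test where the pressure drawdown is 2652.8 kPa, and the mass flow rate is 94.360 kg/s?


PI = mdot * 1000 / dP
PI = 94.360 * 1000 / 2652.8
PI = 35.570 kg/(s*MPa)
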